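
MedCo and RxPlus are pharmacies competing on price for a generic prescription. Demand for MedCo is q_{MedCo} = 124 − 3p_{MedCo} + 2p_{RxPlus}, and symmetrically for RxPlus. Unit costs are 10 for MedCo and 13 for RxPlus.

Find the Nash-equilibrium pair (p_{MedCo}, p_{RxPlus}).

39.0625, 40.1875

MedCo's profit: π = (p_{MedCo} − 10)(124 − 3p_{MedCo} + 2p_{RxPlus}).
∂π/∂p_{MedCo} = 154 − 6p_{MedCo} + 2p_{RxPlus} = 0 ⇒ p_{MedCo} = 77/3 + (1/3)p_{RxPlus}.
Similarly p_{RxPlus} = 163/6 + (1/3)p_{MedCo}.
Plugging p_{RxPlus} into MedCo's best response: p_{MedCo} = 77/3 + (1/3)(163/6 + (1/3)p_{MedCo}) ⇒ (8/9)p_{MedCo} = 625/18, so p_{MedCo} = 39.0625.
Then p_{RxPlus} = 163/6 + (1/3)·39.0625 = 40.1875.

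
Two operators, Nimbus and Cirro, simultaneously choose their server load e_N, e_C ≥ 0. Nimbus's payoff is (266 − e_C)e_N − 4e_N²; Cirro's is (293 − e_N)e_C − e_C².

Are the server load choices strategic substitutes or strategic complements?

strategic substitutes

Expanding Nimbus's payoff: 266e_N − e_Ce_N − 4e_N².
∂π/∂e_N = 266 − e_C − 8e_N = 0, so e_N = 33.25 − 0.125e_C.
The best-response slope de_N/de_C = −0.125 < 0: the reaction function is downward-sloping, so the choices are strategic substitutes.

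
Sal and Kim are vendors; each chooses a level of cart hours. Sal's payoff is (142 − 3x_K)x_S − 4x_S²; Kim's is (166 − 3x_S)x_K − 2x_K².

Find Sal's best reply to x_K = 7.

Expanding Sal's payoff: 142x_S − 3x_Kx_S − 4x_S².
∂π/∂x_S = 142 − 3x_K − 8x_S = 0, so x_S = 17.75 − 0.375x_K.
At x_K = 7: x_S = 17.75 − 0.375·7 = 15.125.

15.125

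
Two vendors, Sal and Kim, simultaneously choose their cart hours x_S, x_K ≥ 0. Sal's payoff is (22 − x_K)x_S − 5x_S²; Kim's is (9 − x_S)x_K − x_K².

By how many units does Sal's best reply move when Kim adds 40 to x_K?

Expanding Sal's payoff: 22x_S − x_Kx_S − 5x_S².
∂π/∂x_S = 22 − x_K − 10x_S = 0, so x_S = 2.2 − 0.1x_K.
The reaction-function slope is −0.1, so a 40-unit rise in x_K moves x_S by −0.1 × 40 = −4. Sal's best response falls — the actions are strategic substitutes.

-4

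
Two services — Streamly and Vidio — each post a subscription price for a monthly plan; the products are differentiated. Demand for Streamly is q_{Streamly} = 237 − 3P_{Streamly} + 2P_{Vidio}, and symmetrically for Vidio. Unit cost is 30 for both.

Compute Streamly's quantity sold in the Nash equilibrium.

Streamly's profit: π = (P_{Streamly} − 30)(237 − 3P_{Streamly} + 2P_{Vidio}).
∂π/∂P_{Streamly} = 327 − 6P_{Streamly} + 2P_{Vidio} = 0 ⇒ P_{Streamly} = 54.5 + (1/3)P_{Vidio}.
By symmetry P_{Vidio} = P_{Streamly}; substituting into the reaction function, (2/3)P_{Streamly} = 54.5 and P_{Streamly} = 81.75.
q_{Streamly} = 237 − 3·81.75 + 2·81.75 = 155.25.

155.25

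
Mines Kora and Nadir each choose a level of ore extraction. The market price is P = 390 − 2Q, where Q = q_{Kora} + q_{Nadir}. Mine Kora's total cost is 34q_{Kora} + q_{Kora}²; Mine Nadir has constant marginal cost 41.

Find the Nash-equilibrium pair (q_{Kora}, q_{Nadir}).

36.3, 69.1

Mine Kora's profit: π = q_{Kora}(390 − 2(q_{Kora} + q_{Nadir})) − 34q_{Kora} − q_{Kora}².
∂π/∂q_{Kora} = 356 − 6q_{Kora} − 2q_{Nadir} = 0, so q_{Kora} = 178/3 − (1/3)q_{Nadir}.
For Nadir: ∂π/∂q_{Nadir} = 349 − 4q_{Nadir} − 2q_{Kora} = 0 ⇒ q_{Nadir} = 87.25 − 0.5q_{Kora}.
Solving the two reaction functions simultaneously: (1 − (−1/3)(−0.5))q_{Kora} = 178/3 − (1/3)·87.25, so (5/6)q_{Kora} = 30.25 and q_{Kora} = 36.3.
Then q_{Nadir} = 87.25 − 0.5·36.3 = 69.1.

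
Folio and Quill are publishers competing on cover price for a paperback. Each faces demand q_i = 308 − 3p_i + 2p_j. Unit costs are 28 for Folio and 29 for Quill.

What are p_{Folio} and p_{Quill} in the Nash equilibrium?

Folio's profit: π = (p_{Folio} − 28)(308 − 3p_{Folio} + 2p_{Quill}).
∂π/∂p_{Folio} = 392 − 6p_{Folio} + 2p_{Quill} = 0 ⇒ p_{Folio} = 196/3 + (1/3)p_{Quill}.
Similarly p_{Quill} = 395/6 + (1/3)p_{Folio}.
Substituting the second reaction function into the first: p_{Folio} = 196/3 + (1/3)(395/6 + (1/3)p_{Folio}), which gives (8/9)p_{Folio} = 1571/18 ⇒ p_{Folio} = 98.1875.
Then p_{Quill} = 395/6 + (1/3)·98.1875 = 98.5625.

98.1875, 98.5625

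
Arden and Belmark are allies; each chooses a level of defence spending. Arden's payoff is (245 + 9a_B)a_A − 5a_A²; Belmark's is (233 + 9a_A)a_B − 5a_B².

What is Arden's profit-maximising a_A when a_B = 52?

Expanding Arden's payoff: 245a_A + 9a_Ba_A − 5a_A².
∂π/∂a_A = 245 + 9a_B − 10a_A = 0, so a_A = 24.5 + 0.9a_B.
At a_B = 52: a_A = 24.5 + 0.9·52 = 71.3.

71.3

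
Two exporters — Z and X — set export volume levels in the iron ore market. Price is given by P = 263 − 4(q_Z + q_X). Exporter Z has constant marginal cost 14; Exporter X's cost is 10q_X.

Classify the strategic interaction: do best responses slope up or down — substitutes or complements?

Exporter Z's profit: π = q_Z(263 − 4(q_Z + q_X)) − 14q_Z.
∂π/∂q_Z = 249 − 8q_Z − 4q_X = 0, so q_Z = 31.125 − 0.5q_X.
The best-response slope dq_Z/dq_X = −0.5 < 0: the reaction function is downward-sloping, so the choices are strategic substitutes.

strategic substitutes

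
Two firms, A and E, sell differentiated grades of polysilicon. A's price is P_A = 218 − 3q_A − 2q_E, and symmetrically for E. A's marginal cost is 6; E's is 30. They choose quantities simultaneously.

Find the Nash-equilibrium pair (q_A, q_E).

28, 22

Firm A's profit: π = q_A(218 − 3q_A − 2q_E) − 6q_A.
∂π/∂q_A = 212 − 6q_A − 2q_E = 0 ⇒ q_A = 106/3 − (1/3)q_E.
Similarly q_E = 94/3 − (1/3)q_A.
Plugging q_E into A's best response: q_A = 106/3 − (1/3)(94/3 − (1/3)q_A) ⇒ (8/9)q_A = 224/9, so q_A = 28.
Then q_E = 94/3 − (1/3)·28 = 22.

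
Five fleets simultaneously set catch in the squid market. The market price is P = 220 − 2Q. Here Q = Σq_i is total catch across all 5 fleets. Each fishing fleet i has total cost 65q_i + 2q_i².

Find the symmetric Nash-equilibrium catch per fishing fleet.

9.6875

A representative fishing fleet's profit is π_i = q_i(220 − 2Q) − 65q_i − 2q_i², with Q = q_i + Σ_{j≠i} q_j.
First-order condition: 155 − 8q_i − 2Σ_{j≠i} q_j = 0.
Imposing symmetry (q_j = q for all j) turns Σ_{j≠i} q_j into 4q, so 155 = 16q and q = 9.6875.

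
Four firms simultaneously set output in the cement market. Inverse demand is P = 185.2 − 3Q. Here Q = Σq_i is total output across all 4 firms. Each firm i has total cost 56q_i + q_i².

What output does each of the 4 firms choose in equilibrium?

7.6

A representative firm's profit is π_i = q_i(185.2 − 3Q) − 56q_i − q_i², with Q = q_i + Σ_{j≠i} q_j.
First-order condition: 129.2 − 8q_i − 3Σ_{j≠i} q_j = 0.
With identical firms, set every q_j = q: then 129.2 − 8q − 9q = 0, i.e. q = 129.2/17 = 7.6.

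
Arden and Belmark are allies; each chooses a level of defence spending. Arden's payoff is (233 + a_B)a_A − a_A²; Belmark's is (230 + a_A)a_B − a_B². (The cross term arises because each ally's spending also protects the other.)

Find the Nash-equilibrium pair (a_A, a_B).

Expanding Arden's payoff: 233a_A + a_Ba_A − a_A².
∂π/∂a_A = 233 + a_B − 2a_A = 0, so a_A = 116.5 + 0.5a_B.
Likewise for Belmark: a_B = 115 + 0.5a_A.
Plugging a_B into Arden's best response: a_A = 116.5 + 0.5(115 + 0.5a_A) ⇒ 0.75a_A = 174, so a_A = 232.
Then a_B = 115 + 0.5·232 = 231.

232, 231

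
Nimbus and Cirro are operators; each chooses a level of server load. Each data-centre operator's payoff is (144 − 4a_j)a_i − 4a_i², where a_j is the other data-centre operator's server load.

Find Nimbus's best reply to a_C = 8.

14

Nimbus's payoff is (144 − 4a_C)a_N − 4a_N².
∂π/∂a_N = 144 − 4a_C − 8a_N = 0, so a_N = 18 − 0.5a_C.
At a_C = 8: a_N = 18 − 0.5·8 = 14.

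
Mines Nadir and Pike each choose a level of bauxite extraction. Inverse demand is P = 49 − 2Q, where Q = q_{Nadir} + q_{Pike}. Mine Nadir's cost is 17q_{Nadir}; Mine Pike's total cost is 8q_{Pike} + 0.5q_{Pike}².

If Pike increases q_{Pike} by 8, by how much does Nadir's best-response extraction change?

Mine Nadir's profit: π = q_{Nadir}(49 − 2(q_{Nadir} + q_{Pike})) − 17q_{Nadir}.
∂π/∂q_{Nadir} = 32 − 4q_{Nadir} − 2q_{Pike} = 0, so q_{Nadir} = 8 − 0.5q_{Pike}.
The reaction-function slope is −0.5, so an 8-unit rise in q_{Pike} moves q_{Nadir} by −0.5 × 8 = −4. Nadir's best response falls — the actions are strategic substitutes.

-4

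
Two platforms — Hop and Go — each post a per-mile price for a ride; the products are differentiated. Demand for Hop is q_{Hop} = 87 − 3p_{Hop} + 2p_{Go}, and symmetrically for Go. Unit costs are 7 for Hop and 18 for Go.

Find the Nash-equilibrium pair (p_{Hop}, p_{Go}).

Hop's profit: π = (p_{Hop} − 7)(87 − 3p_{Hop} + 2p_{Go}).
∂π/∂p_{Hop} = 108 − 6p_{Hop} + 2p_{Go} = 0 ⇒ p_{Hop} = 18 + (1/3)p_{Go}.
Similarly p_{Go} = 23.5 + (1/3)p_{Hop}.
Solving the two reaction functions simultaneously: (1 − (1/3)(1/3))p_{Hop} = 18 + (1/3)·23.5, so (8/9)p_{Hop} = 155/6 and p_{Hop} = 29.0625.
Then p_{Go} = 23.5 + (1/3)·29.0625 = 33.1875.

29.0625, 33.1875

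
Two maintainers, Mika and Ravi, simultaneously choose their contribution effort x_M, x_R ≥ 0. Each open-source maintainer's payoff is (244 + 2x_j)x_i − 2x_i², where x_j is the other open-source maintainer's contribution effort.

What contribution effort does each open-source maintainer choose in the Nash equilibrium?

122

Mika's payoff is (244 + 2x_R)x_M − 2x_M².
∂π/∂x_M = 244 + 2x_R − 4x_M = 0, so x_M = 61 + 0.5x_R.
Setting x_M = x_R in the reaction function: x_M = 61 + 0.5x_M, so x_M = 61 / 0.5 = 122.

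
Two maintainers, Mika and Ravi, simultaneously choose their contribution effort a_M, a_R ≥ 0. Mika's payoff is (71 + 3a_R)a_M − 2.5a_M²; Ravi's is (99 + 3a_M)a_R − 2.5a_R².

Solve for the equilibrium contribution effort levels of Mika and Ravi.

40.75, 44.25

Expanding Mika's payoff: 71a_M + 3a_Ra_M − 2.5a_M².
∂π/∂a_M = 71 + 3a_R − 5a_M = 0, so a_M = 14.2 + 0.6a_R.
Likewise for Ravi: a_R = 19.8 + 0.6a_M.
Plugging a_R into Mika's best response: a_M = 14.2 + 0.6(19.8 + 0.6a_M) ⇒ 0.64a_M = 26.08, so a_M = 40.75.
Then a_R = 19.8 + 0.6·40.75 = 44.25.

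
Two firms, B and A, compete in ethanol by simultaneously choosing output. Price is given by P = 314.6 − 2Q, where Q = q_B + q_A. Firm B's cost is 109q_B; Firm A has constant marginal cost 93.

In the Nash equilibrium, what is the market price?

172.2

Firm B's profit: π = q_B(314.6 − 2(q_B + q_A)) − 109q_B.
∂π/∂q_B = 205.6 − 4q_B − 2q_A = 0, so q_B = 51.4 − 0.5q_A.
By the same steps for A: q_A = 55.4 − 0.5q_B.
Solving the two reaction functions simultaneously: (1 − (−0.5)(−0.5))q_B = 51.4 − 0.5·55.4, so 0.75q_B = 23.7 and q_B = 31.6.
Then q_A = 55.4 − 0.5·31.6 = 39.6.
Equilibrium price: P = 314.6 − 2·71.2 = 172.2.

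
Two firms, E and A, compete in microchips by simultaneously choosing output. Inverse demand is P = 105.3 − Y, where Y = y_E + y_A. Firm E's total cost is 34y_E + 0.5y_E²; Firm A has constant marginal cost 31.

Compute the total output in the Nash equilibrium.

Firm E's profit: π = y_E(105.3 − (y_E + y_A)) − 34y_E − 0.5y_E².
∂π/∂y_E = 71.3 − 3y_E − y_A = 0, so y_E = 713/30 − (1/3)y_A.
For A: ∂π/∂y_A = 74.3 − 2y_A − y_E = 0 ⇒ y_A = 37.15 − 0.5y_E.
Solving the two reaction functions simultaneously: (1 − (−1/3)(−0.5))y_E = 713/30 − (1/3)·37.15, so (5/6)y_E = 683/60 and y_E = 13.66.
Then y_A = 37.15 − 0.5·13.66 = 30.32.
Total output: 13.66 + 30.32 = 43.98.

43.98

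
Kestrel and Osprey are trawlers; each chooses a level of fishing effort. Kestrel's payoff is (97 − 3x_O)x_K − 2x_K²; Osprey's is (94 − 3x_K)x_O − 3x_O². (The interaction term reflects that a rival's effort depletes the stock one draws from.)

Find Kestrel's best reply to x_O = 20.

9.25

Expanding Kestrel's payoff: 97x_K − 3x_Ox_K − 2x_K².
∂π/∂x_K = 97 − 3x_O − 4x_K = 0, so x_K = 24.25 − 0.75x_O.
At x_O = 20: x_K = 24.25 − 0.75·20 = 9.25.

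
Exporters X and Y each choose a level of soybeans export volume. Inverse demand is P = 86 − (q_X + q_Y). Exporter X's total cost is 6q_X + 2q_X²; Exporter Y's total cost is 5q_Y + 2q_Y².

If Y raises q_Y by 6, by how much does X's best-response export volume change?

-1

Exporter X's profit: π = q_X(86 − (q_X + q_Y)) − 6q_X − 2q_X².
∂π/∂q_X = 80 − 6q_X − q_Y = 0, so q_X = 40/3 − (1/6)q_Y.
The reaction-function slope is −1/6, so a 6-unit rise in q_Y moves q_X by −1/6 × 6 = −1. X's best response falls — the actions are strategic substitutes.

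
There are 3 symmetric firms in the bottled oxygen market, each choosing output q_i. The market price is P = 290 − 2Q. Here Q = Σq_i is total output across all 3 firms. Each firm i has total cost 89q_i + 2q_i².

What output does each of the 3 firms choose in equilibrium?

A representative firm's profit is π_i = q_i(290 − 2Q) − 89q_i − 2q_i², with Q = q_i + Σ_{j≠i} q_j.
First-order condition: 201 − 8q_i − 2Σ_{j≠i} q_j = 0.
With identical firms, set every q_j = q: then 201 − 8q − 4q = 0, i.e. q = 201/12 = 16.75.

16.75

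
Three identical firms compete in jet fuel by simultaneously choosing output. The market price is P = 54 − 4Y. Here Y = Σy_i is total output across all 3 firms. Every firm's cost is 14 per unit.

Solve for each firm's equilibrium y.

A representative firm's profit is π_i = y_i(54 − 4Y) − 14y_i, with Y = y_i + Σ_{j≠i} y_j.
First-order condition: 40 − 8y_i − 4Σ_{j≠i} y_j = 0.
In a symmetric equilibrium every firm chooses the same y, so Σ_{j≠i} y_j = 2y. The condition becomes 40 − 16y = 0, giving y = 40/16 = 2.5.

2.5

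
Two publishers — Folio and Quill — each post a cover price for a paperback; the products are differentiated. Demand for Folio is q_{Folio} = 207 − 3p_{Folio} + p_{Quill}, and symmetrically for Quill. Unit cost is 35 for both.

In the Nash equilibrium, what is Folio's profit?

2252.28

Folio's profit: π = (p_{Folio} − 35)(207 − 3p_{Folio} + p_{Quill}).
∂π/∂p_{Folio} = 312 − 6p_{Folio} + p_{Quill} = 0 ⇒ p_{Folio} = 52 + (1/6)p_{Quill}.
The game is symmetric, so in equilibrium p_{Quill} = p_{Folio}: the reaction function gives (5/6)p_{Folio} = 52, hence p_{Folio} = 62.4.
q_{Folio} = 207 − 3·62.4 + 62.4 = 82.2.
Profit = (62.4 − 35)·82.2 = 2252.28.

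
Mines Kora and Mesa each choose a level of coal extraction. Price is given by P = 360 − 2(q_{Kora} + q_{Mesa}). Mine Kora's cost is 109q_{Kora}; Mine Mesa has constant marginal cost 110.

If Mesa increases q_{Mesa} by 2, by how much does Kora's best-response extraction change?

-1

Mine Kora's profit: π = q_{Kora}(360 − 2(q_{Kora} + q_{Mesa})) − 109q_{Kora}.
∂π/∂q_{Kora} = 251 − 4q_{Kora} − 2q_{Mesa} = 0, so q_{Kora} = 62.75 − 0.5q_{Mesa}.
The reaction-function slope is −0.5, so a 2-unit rise in q_{Mesa} moves q_{Kora} by −0.5 × 2 = −1. Kora's best response falls — the actions are strategic substitutes.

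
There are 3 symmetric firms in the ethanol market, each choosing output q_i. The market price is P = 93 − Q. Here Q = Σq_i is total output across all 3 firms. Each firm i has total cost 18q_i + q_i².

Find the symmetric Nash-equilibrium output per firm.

12.5

A representative firm's profit is π_i = q_i(93 − Q) − 18q_i − q_i², with Q = q_i + Σ_{j≠i} q_j.
First-order condition: 75 − 4q_i − Σ_{j≠i} q_j = 0.
In a symmetric equilibrium every firm chooses the same q, so Σ_{j≠i} q_j = 2q. The condition becomes 75 − 6q = 0, giving q = 75/6 = 12.5.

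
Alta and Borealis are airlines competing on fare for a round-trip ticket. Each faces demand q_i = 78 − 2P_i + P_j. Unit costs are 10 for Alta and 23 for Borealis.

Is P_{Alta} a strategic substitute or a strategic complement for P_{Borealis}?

Alta's profit: π = (P_{Alta} − 10)(78 − 2P_{Alta} + P_{Borealis}).
∂π/∂P_{Alta} = 98 − 4P_{Alta} + P_{Borealis} = 0 ⇒ P_{Alta} = 24.5 + 0.25P_{Borealis}.
The best-response slope dP_{Alta}/dP_{Borealis} = 0.25 > 0: the reaction function is upward-sloping, so the choices are strategic complements.

strategic complements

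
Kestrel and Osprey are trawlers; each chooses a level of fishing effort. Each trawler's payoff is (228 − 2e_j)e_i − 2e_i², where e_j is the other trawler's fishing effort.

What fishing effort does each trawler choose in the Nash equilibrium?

38

Kestrel's payoff is (228 − 2e_O)e_K − 2e_K².
∂π/∂e_K = 228 − 2e_O − 4e_K = 0, so e_K = 57 − 0.5e_O.
By symmetry e_O = e_K; substituting into the reaction function, 1.5e_K = 57 and e_K = 38.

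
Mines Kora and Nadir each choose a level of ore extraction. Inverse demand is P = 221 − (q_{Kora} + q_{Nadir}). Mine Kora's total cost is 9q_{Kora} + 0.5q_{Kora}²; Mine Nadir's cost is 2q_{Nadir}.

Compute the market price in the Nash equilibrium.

Mine Kora's profit: π = q_{Kora}(221 − (q_{Kora} + q_{Nadir})) − 9q_{Kora} − 0.5q_{Kora}².
∂π/∂q_{Kora} = 212 − 3q_{Kora} − q_{Nadir} = 0, so q_{Kora} = 212/3 − (1/3)q_{Nadir}.
For Nadir: ∂π/∂q_{Nadir} = 219 − 2q_{Nadir} − q_{Kora} = 0 ⇒ q_{Nadir} = 109.5 − 0.5q_{Kora}.
Substituting the second reaction function into the first: q_{Kora} = 212/3 − (1/3)(109.5 − 0.5q_{Kora}), which gives (5/6)q_{Kora} = 205/6 ⇒ q_{Kora} = 41.
Then q_{Nadir} = 109.5 − 0.5·41 = 89.
Equilibrium price: P = 221 − 130 = 91.

91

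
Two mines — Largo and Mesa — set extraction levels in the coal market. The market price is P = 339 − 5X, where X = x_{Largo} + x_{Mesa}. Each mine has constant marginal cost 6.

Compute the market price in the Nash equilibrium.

117

Mine Largo's profit: π = x_{Largo}(339 − 5(x_{Largo} + x_{Mesa})) − 6x_{Largo}.
∂π/∂x_{Largo} = 333 − 10x_{Largo} − 5x_{Mesa} = 0, so x_{Largo} = 33.3 − 0.5x_{Mesa}.
By symmetry x_{Mesa} = x_{Largo}; substituting into the reaction function, 1.5x_{Largo} = 33.3 and x_{Largo} = 22.2.
Equilibrium price: P = 339 − 5·44.4 = 117.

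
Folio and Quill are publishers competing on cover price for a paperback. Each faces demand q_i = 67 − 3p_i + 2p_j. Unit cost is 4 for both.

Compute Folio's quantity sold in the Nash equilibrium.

Folio's profit: π = (p_{Folio} − 4)(67 − 3p_{Folio} + 2p_{Quill}).
∂π/∂p_{Folio} = 79 − 6p_{Folio} + 2p_{Quill} = 0 ⇒ p_{Folio} = 79/6 + (1/3)p_{Quill}.
The game is symmetric, so in equilibrium p_{Quill} = p_{Folio}: the reaction function gives (2/3)p_{Folio} = 79/6, hence p_{Folio} = 19.75.
q_{Folio} = 67 − 3·19.75 + 2·19.75 = 47.25.

47.25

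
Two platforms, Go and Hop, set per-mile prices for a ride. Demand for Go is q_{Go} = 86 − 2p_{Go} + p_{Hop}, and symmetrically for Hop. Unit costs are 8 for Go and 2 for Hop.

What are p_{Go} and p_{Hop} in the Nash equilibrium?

33.2, 30.8

Go's profit: π = (p_{Go} − 8)(86 − 2p_{Go} + p_{Hop}).
∂π/∂p_{Go} = 102 − 4p_{Go} + p_{Hop} = 0 ⇒ p_{Go} = 25.5 + 0.25p_{Hop}.
Similarly p_{Hop} = 22.5 + 0.25p_{Go}.
Substituting the second reaction function into the first: p_{Go} = 25.5 + 0.25(22.5 + 0.25p_{Go}), which gives 0.9375p_{Go} = 31.125 ⇒ p_{Go} = 33.2.
Then p_{Hop} = 22.5 + 0.25·33.2 = 30.8.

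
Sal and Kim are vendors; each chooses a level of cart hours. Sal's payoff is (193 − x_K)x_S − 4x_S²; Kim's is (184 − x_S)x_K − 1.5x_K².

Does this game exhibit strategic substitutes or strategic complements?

Expanding Sal's payoff: 193x_S − x_Kx_S − 4x_S².
∂π/∂x_S = 193 − x_K − 8x_S = 0, so x_S = 24.125 − 0.125x_K.
The best-response slope dx_S/dx_K = −0.125 < 0: the reaction function is downward-sloping, so the choices are strategic substitutes.

strategic substitutes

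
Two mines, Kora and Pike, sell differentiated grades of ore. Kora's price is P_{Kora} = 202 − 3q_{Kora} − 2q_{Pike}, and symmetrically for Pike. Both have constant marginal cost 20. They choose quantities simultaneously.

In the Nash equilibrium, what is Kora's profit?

1552.6875

Mine Kora's profit: π = q_{Kora}(202 − 3q_{Kora} − 2q_{Pike}) − 20q_{Kora}.
∂π/∂q_{Kora} = 182 − 6q_{Kora} − 2q_{Pike} = 0 ⇒ q_{Kora} = 91/3 − (1/3)q_{Pike}.
By symmetry q_{Pike} = q_{Kora}; substituting into the reaction function, (4/3)q_{Kora} = 91/3 and q_{Kora} = 22.75.
P_{Kora} = 202 − 3·22.75 − 2·22.75 = 88.25.
Profit = (88.25 − 20)·22.75 = 1552.6875.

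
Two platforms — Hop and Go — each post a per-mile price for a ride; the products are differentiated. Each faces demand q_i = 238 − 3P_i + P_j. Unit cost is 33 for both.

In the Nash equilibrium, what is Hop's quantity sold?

103.2

Hop's profit: π = (P_{Hop} − 33)(238 − 3P_{Hop} + P_{Go}).
∂π/∂P_{Hop} = 337 − 6P_{Hop} + P_{Go} = 0 ⇒ P_{Hop} = 337/6 + (1/6)P_{Go}.
Setting P_{Hop} = P_{Go} in the reaction function: P_{Hop} = 337/6 + (1/6)P_{Hop}, so P_{Hop} = (337/6) / (5/6) = 67.4.
q_{Hop} = 238 − 3·67.4 + 67.4 = 103.2.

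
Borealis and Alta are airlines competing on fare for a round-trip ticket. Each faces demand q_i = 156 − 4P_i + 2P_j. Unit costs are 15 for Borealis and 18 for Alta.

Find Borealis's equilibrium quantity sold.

85.6

Borealis's profit: π = (P_{Borealis} − 15)(156 − 4P_{Borealis} + 2P_{Alta}).
∂π/∂P_{Borealis} = 216 − 8P_{Borealis} + 2P_{Alta} = 0 ⇒ P_{Borealis} = 27 + 0.25P_{Alta}.
Similarly P_{Alta} = 28.5 + 0.25P_{Borealis}.
Substituting the second reaction function into the first: P_{Borealis} = 27 + 0.25(28.5 + 0.25P_{Borealis}), which gives 0.9375P_{Borealis} = 34.125 ⇒ P_{Borealis} = 36.4.
Then P_{Alta} = 28.5 + 0.25·36.4 = 37.6.
q_{Borealis} = 156 − 4·36.4 + 2·37.6 = 85.6.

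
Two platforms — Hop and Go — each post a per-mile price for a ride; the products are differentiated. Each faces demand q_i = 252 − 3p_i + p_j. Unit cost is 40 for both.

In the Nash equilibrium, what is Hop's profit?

Hop's profit: π = (p_{Hop} − 40)(252 − 3p_{Hop} + p_{Go}).
∂π/∂p_{Hop} = 372 − 6p_{Hop} + p_{Go} = 0 ⇒ p_{Hop} = 62 + (1/6)p_{Go}.
Setting p_{Hop} = p_{Go} in the reaction function: p_{Hop} = 62 + (1/6)p_{Hop}, so p_{Hop} = 62 / (5/6) = 74.4.
q_{Hop} = 252 − 3·74.4 + 74.4 = 103.2.
Profit = (74.4 − 40)·103.2 = 3550.08.

3550.08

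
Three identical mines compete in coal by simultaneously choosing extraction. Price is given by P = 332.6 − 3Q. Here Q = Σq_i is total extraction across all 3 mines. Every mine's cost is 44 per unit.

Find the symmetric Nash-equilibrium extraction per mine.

A representative mine's profit is π_i = q_i(332.6 − 3Q) − 44q_i, with Q = q_i + Σ_{j≠i} q_j.
First-order condition: 288.6 − 6q_i − 3Σ_{j≠i} q_j = 0.
With identical mines, set every q_j = q: then 288.6 − 6q − 6q = 0, i.e. q = 288.6/12 = 24.05.

24.05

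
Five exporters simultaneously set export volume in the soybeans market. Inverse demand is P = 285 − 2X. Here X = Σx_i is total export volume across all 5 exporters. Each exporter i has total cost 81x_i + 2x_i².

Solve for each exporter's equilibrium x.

12.75

A representative exporter's profit is π_i = x_i(285 − 2X) − 81x_i − 2x_i², with X = x_i + Σ_{j≠i} x_j.
First-order condition: 204 − 8x_i − 2Σ_{j≠i} x_j = 0.
Imposing symmetry (x_j = x for all j) turns Σ_{j≠i} x_j into 4x, so 204 = 16x and x = 12.75.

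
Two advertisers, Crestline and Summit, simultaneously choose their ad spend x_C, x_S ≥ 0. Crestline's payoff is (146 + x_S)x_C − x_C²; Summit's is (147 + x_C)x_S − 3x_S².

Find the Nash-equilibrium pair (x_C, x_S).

Expanding Crestline's payoff: 146x_C + x_Sx_C − x_C².
∂π/∂x_C = 146 + x_S − 2x_C = 0, so x_C = 73 + 0.5x_S.
Likewise for Summit: x_S = 24.5 + (1/6)x_C.
Substituting the second reaction function into the first: x_C = 73 + 0.5(24.5 + (1/6)x_C), which gives (11/12)x_C = 85.25 ⇒ x_C = 93.
Then x_S = 24.5 + (1/6)·93 = 40.

93, 40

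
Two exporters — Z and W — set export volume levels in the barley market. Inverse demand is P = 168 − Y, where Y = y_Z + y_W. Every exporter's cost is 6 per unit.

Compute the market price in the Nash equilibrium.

60

Exporter Z's profit: π = y_Z(168 − (y_Z + y_W)) − 6y_Z.
∂π/∂y_Z = 162 − 2y_Z − y_W = 0, so y_Z = 81 − 0.5y_W.
Setting y_Z = y_W in the reaction function: y_Z = 81 − 0.5y_Z, so y_Z = 81 / 1.5 = 54.
Equilibrium price: P = 168 − 108 = 60.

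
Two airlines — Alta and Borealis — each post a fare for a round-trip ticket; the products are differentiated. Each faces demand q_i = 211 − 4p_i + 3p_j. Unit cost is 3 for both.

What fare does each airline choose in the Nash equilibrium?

Alta's profit: π = (p_{Alta} − 3)(211 − 4p_{Alta} + 3p_{Borealis}).
∂π/∂p_{Alta} = 223 − 8p_{Alta} + 3p_{Borealis} = 0 ⇒ p_{Alta} = 27.875 + 0.375p_{Borealis}.
By symmetry p_{Borealis} = p_{Alta}; substituting into the reaction function, 0.625p_{Alta} = 27.875 and p_{Alta} = 44.6.

44.6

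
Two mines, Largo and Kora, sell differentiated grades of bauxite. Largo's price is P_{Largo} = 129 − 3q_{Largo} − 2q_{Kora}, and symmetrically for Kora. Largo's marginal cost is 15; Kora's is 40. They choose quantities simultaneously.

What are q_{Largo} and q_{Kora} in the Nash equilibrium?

Mine Largo's profit: π = q_{Largo}(129 − 3q_{Largo} − 2q_{Kora}) − 15q_{Largo}.
∂π/∂q_{Largo} = 114 − 6q_{Largo} − 2q_{Kora} = 0 ⇒ q_{Largo} = 19 − (1/3)q_{Kora}.
Similarly q_{Kora} = 89/6 − (1/3)q_{Largo}.
Plugging q_{Kora} into Largo's best response: q_{Largo} = 19 − (1/3)(89/6 − (1/3)q_{Largo}) ⇒ (8/9)q_{Largo} = 253/18, so q_{Largo} = 15.8125.
Then q_{Kora} = 89/6 − (1/3)·15.8125 = 9.5625.

15.8125, 9.5625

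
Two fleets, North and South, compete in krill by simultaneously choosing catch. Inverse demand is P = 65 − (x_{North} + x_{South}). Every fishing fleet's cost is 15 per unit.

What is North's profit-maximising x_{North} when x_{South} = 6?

Fishing fleet North's profit: π = x_{North}(65 − (x_{North} + x_{South})) − 15x_{North}.
∂π/∂x_{North} = 50 − 2x_{North} − x_{South} = 0, so x_{North} = 25 − 0.5x_{South}.
At x_{South} = 6: x_{North} = 25 − 0.5·6 = 22.

22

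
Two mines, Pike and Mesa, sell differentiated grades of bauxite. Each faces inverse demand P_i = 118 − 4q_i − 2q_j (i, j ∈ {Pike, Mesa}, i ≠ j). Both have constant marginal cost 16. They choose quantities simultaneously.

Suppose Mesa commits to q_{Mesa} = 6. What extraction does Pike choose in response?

11.25

Mine Pike's profit: π = q_{Pike}(118 − 4q_{Pike} − 2q_{Mesa}) − 16q_{Pike}.
∂π/∂q_{Pike} = 102 − 8q_{Pike} − 2q_{Mesa} = 0 ⇒ q_{Pike} = 12.75 − 0.25q_{Mesa}.
At q_{Mesa} = 6: q_{Pike} = 12.75 − 0.25·6 = 11.25.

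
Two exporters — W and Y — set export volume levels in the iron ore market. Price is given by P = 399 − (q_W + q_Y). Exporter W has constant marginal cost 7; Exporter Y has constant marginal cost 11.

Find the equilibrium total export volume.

260

Exporter W's profit: π = q_W(399 − (q_W + q_Y)) − 7q_W.
∂π/∂q_W = 392 − 2q_W − q_Y = 0, so q_W = 196 − 0.5q_Y.
By the same steps for Y: q_Y = 194 − 0.5q_W.
Substituting the second reaction function into the first: q_W = 196 − 0.5(194 − 0.5q_W), which gives 0.75q_W = 99 ⇒ q_W = 132.
Then q_Y = 194 − 0.5·132 = 128.
Total export volume: 132 + 128 = 260.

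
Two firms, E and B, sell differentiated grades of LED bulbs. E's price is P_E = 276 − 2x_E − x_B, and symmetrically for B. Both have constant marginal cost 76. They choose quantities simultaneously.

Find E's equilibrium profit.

Firm E's profit: π = x_E(276 − 2x_E − x_B) − 76x_E.
∂π/∂x_E = 200 − 4x_E − x_B = 0 ⇒ x_E = 50 − 0.25x_B.
Setting x_E = x_B in the reaction function: x_E = 50 − 0.25x_E, so x_E = 50 / 1.25 = 40.
P_E = 276 − 2·40 − 40 = 156.
Profit = (156 − 76)·40 = 3200.

3200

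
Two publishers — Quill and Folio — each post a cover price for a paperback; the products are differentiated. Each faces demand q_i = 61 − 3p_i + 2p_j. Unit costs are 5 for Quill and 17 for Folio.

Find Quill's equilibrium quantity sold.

Quill's profit: π = (p_{Quill} − 5)(61 − 3p_{Quill} + 2p_{Folio}).
∂π/∂p_{Quill} = 76 − 6p_{Quill} + 2p_{Folio} = 0 ⇒ p_{Quill} = 38/3 + (1/3)p_{Folio}.
Similarly p_{Folio} = 56/3 + (1/3)p_{Quill}.
Plugging p_{Folio} into Quill's best response: p_{Quill} = 38/3 + (1/3)(56/3 + (1/3)p_{Quill}) ⇒ (8/9)p_{Quill} = 170/9, so p_{Quill} = 21.25.
Then p_{Folio} = 56/3 + (1/3)·21.25 = 25.75.
q_{Quill} = 61 − 3·21.25 + 2·25.75 = 48.75.

48.75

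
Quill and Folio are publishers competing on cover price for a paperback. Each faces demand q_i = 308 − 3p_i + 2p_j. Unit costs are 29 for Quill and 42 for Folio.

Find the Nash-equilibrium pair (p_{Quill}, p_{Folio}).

Quill's profit: π = (p_{Quill} − 29)(308 − 3p_{Quill} + 2p_{Folio}).
∂π/∂p_{Quill} = 395 − 6p_{Quill} + 2p_{Folio} = 0 ⇒ p_{Quill} = 395/6 + (1/3)p_{Folio}.
Similarly p_{Folio} = 217/3 + (1/3)p_{Quill}.
Solving the two reaction functions simultaneously: (1 − (1/3)(1/3))p_{Quill} = 395/6 + (1/3)·(217/3), so (8/9)p_{Quill} = 1619/18 and p_{Quill} = 101.1875.
Then p_{Folio} = 217/3 + (1/3)·101.1875 = 106.0625.

101.1875, 106.0625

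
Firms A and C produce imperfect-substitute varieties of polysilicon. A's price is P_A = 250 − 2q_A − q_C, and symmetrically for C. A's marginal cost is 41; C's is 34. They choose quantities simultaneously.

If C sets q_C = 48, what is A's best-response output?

Firm A's profit: π = q_A(250 − 2q_A − q_C) − 41q_A.
∂π/∂q_A = 209 − 4q_A − q_C = 0 ⇒ q_A = 52.25 − 0.25q_C.
At q_C = 48: q_A = 52.25 − 0.25·48 = 40.25.

40.25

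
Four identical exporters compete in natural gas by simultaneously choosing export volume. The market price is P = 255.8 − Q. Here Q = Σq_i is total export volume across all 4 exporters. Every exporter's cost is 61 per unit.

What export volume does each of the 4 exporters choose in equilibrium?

38.96

A representative exporter's profit is π_i = q_i(255.8 − Q) − 61q_i, with Q = q_i + Σ_{j≠i} q_j.
First-order condition: 194.8 − 2q_i − Σ_{j≠i} q_j = 0.
Imposing symmetry (q_j = q for all j) turns Σ_{j≠i} q_j into 3q, so 194.8 = 5q and q = 38.96.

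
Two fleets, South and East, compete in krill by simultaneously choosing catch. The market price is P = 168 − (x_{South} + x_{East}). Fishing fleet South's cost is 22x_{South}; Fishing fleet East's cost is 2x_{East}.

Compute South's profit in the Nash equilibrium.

1764

Fishing fleet South's profit: π = x_{South}(168 − (x_{South} + x_{East})) − 22x_{South}.
∂π/∂x_{South} = 146 − 2x_{South} − x_{East} = 0, so x_{South} = 73 − 0.5x_{East}.
By the same steps for East: x_{East} = 83 − 0.5x_{South}.
Solving the two reaction functions simultaneously: (1 − (−0.5)(−0.5))x_{South} = 73 − 0.5·83, so 0.75x_{South} = 31.5 and x_{South} = 42.
Then x_{East} = 83 − 0.5·42 = 62.
Price P = 168 − 104 = 64.
South's profit: (64 − 22)·42 = 1764.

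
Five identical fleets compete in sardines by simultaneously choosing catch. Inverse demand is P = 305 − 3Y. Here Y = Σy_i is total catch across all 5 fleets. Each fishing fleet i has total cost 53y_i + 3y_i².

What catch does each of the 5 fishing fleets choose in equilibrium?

A representative fishing fleet's profit is π_i = y_i(305 − 3Y) − 53y_i − 3y_i², with Y = y_i + Σ_{j≠i} y_j.
First-order condition: 252 − 12y_i − 3Σ_{j≠i} y_j = 0.
Imposing symmetry (y_j = y for all j) turns Σ_{j≠i} y_j into 4y, so 252 = 24y and y = 10.5.

10.5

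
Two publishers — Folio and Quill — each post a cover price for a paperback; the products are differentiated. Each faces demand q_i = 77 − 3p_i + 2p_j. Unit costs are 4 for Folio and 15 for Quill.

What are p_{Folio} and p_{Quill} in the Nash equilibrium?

24.3125, 28.4375

Folio's profit: π = (p_{Folio} − 4)(77 − 3p_{Folio} + 2p_{Quill}).
∂π/∂p_{Folio} = 89 − 6p_{Folio} + 2p_{Quill} = 0 ⇒ p_{Folio} = 89/6 + (1/3)p_{Quill}.
Similarly p_{Quill} = 61/3 + (1/3)p_{Folio}.
Substituting the second reaction function into the first: p_{Folio} = 89/6 + (1/3)(61/3 + (1/3)p_{Folio}), which gives (8/9)p_{Folio} = 389/18 ⇒ p_{Folio} = 24.3125.
Then p_{Quill} = 61/3 + (1/3)·24.3125 = 28.4375.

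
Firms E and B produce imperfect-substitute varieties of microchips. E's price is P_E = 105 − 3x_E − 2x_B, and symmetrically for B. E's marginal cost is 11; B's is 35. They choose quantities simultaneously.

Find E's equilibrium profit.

Firm E's profit: π = x_E(105 − 3x_E − 2x_B) − 11x_E.
∂π/∂x_E = 94 − 6x_E − 2x_B = 0 ⇒ x_E = 47/3 − (1/3)x_B.
Similarly x_B = 35/3 − (1/3)x_E.
Plugging x_B into E's best response: x_E = 47/3 − (1/3)(35/3 − (1/3)x_E) ⇒ (8/9)x_E = 106/9, so x_E = 13.25.
Then x_B = 35/3 − (1/3)·13.25 = 7.25.
P_E = 105 − 3·13.25 − 2·7.25 = 50.75.
Profit = (50.75 − 11)·13.25 = 526.6875.

526.6875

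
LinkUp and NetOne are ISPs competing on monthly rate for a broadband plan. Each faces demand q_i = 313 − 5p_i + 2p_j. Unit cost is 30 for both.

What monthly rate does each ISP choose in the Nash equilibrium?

57.875

LinkUp's profit: π = (p_{LinkUp} − 30)(313 − 5p_{LinkUp} + 2p_{NetOne}).
∂π/∂p_{LinkUp} = 463 − 10p_{LinkUp} + 2p_{NetOne} = 0 ⇒ p_{LinkUp} = 46.3 + 0.2p_{NetOne}.
By symmetry p_{NetOne} = p_{LinkUp}; substituting into the reaction function, 0.8p_{LinkUp} = 46.3 and p_{LinkUp} = 57.875.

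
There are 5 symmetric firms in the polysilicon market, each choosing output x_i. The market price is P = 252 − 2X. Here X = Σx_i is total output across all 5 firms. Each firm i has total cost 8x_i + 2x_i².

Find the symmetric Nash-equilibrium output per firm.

15.25

A representative firm's profit is π_i = x_i(252 − 2X) − 8x_i − 2x_i², with X = x_i + Σ_{j≠i} x_j.
First-order condition: 244 − 8x_i − 2Σ_{j≠i} x_j = 0.
With identical firms, set every x_j = x: then 244 − 8x − 8x = 0, i.e. x = 244/16 = 15.25.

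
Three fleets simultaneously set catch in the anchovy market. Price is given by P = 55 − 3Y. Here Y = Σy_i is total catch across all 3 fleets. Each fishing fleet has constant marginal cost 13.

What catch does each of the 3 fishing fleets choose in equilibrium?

3.5

A representative fishing fleet's profit is π_i = y_i(55 − 3Y) − 13y_i, with Y = y_i + Σ_{j≠i} y_j.
First-order condition: 42 − 6y_i − 3Σ_{j≠i} y_j = 0.
Imposing symmetry (y_j = y for all j) turns Σ_{j≠i} y_j into 2y, so 42 = 12y and y = 3.5.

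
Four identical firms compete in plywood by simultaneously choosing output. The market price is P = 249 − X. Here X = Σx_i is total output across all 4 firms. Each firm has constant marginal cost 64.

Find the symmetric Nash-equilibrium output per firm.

37

A representative firm's profit is π_i = x_i(249 − X) − 64x_i, with X = x_i + Σ_{j≠i} x_j.
First-order condition: 185 − 2x_i − Σ_{j≠i} x_j = 0.
In a symmetric equilibrium every firm chooses the same x, so Σ_{j≠i} x_j = 3x. The condition becomes 185 − 5x = 0, giving x = 185/5 = 37.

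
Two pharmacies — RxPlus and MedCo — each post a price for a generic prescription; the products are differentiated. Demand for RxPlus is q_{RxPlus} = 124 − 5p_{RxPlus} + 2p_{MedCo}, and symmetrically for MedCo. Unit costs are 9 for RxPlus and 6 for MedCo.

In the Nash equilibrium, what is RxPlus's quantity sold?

RxPlus's profit: π = (p_{RxPlus} − 9)(124 − 5p_{RxPlus} + 2p_{MedCo}).
∂π/∂p_{RxPlus} = 169 − 10p_{RxPlus} + 2p_{MedCo} = 0 ⇒ p_{RxPlus} = 16.9 + 0.2p_{MedCo}.
Similarly p_{MedCo} = 15.4 + 0.2p_{RxPlus}.
Substituting the second reaction function into the first: p_{RxPlus} = 16.9 + 0.2(15.4 + 0.2p_{RxPlus}), which gives 0.96p_{RxPlus} = 19.98 ⇒ p_{RxPlus} = 20.8125.
Then p_{MedCo} = 15.4 + 0.2·20.8125 = 19.5625.
q_{RxPlus} = 124 − 5·20.8125 + 2·19.5625 = 59.0625.

59.0625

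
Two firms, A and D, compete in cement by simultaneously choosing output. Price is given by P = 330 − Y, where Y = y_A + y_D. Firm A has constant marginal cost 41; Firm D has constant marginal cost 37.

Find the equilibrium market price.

Firm A's profit: π = y_A(330 − (y_A + y_D)) − 41y_A.
∂π/∂y_A = 289 − 2y_A − y_D = 0, so y_A = 144.5 − 0.5y_D.
By the same steps for D: y_D = 146.5 − 0.5y_A.
Substituting the second reaction function into the first: y_A = 144.5 − 0.5(146.5 − 0.5y_A), which gives 0.75y_A = 71.25 ⇒ y_A = 95.
Then y_D = 146.5 − 0.5·95 = 99.
Equilibrium price: P = 330 − 194 = 136.

136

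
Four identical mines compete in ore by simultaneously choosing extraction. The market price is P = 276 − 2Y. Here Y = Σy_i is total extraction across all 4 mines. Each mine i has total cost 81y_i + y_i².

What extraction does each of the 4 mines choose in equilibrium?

16.25

A representative mine's profit is π_i = y_i(276 − 2Y) − 81y_i − y_i², with Y = y_i + Σ_{j≠i} y_j.
First-order condition: 195 − 6y_i − 2Σ_{j≠i} y_j = 0.
In a symmetric equilibrium every mine chooses the same y, so Σ_{j≠i} y_j = 3y. The condition becomes 195 − 12y = 0, giving y = 195/12 = 16.25.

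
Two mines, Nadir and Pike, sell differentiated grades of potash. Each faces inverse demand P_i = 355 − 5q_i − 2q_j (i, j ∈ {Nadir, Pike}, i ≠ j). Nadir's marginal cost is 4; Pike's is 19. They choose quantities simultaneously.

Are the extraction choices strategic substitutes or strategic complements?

strategic substitutes

Mine Nadir's profit: π = q_{Nadir}(355 − 5q_{Nadir} − 2q_{Pike}) − 4q_{Nadir}.
∂π/∂q_{Nadir} = 351 − 10q_{Nadir} − 2q_{Pike} = 0 ⇒ q_{Nadir} = 35.1 − 0.2q_{Pike}.
The best-response slope dq_{Nadir}/dq_{Pike} = −0.2 < 0: the reaction function is downward-sloping, so the choices are strategic substitutes.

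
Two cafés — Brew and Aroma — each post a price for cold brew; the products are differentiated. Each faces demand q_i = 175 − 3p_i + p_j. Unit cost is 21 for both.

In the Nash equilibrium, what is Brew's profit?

2122.68

Brew's profit: π = (p_{Brew} − 21)(175 − 3p_{Brew} + p_{Aroma}).
∂π/∂p_{Brew} = 238 − 6p_{Brew} + p_{Aroma} = 0 ⇒ p_{Brew} = 119/3 + (1/6)p_{Aroma}.
The game is symmetric, so in equilibrium p_{Aroma} = p_{Brew}: the reaction function gives (5/6)p_{Brew} = 119/3, hence p_{Brew} = 47.6.
q_{Brew} = 175 − 3·47.6 + 47.6 = 79.8.
Profit = (47.6 − 21)·79.8 = 2122.68.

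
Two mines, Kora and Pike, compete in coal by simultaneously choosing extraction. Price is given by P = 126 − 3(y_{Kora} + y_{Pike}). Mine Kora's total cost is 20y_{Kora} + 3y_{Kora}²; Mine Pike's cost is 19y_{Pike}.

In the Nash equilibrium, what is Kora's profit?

Mine Kora's profit: π = y_{Kora}(126 − 3(y_{Kora} + y_{Pike})) − 20y_{Kora} − 3y_{Kora}².
∂π/∂y_{Kora} = 106 − 12y_{Kora} − 3y_{Pike} = 0, so y_{Kora} = 53/6 − 0.25y_{Pike}.
For Pike: ∂π/∂y_{Pike} = 107 − 6y_{Pike} − 3y_{Kora} = 0 ⇒ y_{Pike} = 107/6 − 0.5y_{Kora}.
Plugging y_{Pike} into Kora's best response: y_{Kora} = 53/6 − 0.25(107/6 − 0.5y_{Kora}) ⇒ 0.875y_{Kora} = 4.375, so y_{Kora} = 5.
Then y_{Pike} = 107/6 − 0.5·5 = 46/3.
Price P = 126 − 3·(61/3) = 65.
Kora's profit: (65 − 20)·5 − 3(5)² = 150.

150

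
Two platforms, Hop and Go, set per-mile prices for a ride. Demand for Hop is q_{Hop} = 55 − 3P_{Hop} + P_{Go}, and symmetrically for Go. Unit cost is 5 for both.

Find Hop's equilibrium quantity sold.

Hop's profit: π = (P_{Hop} − 5)(55 − 3P_{Hop} + P_{Go}).
∂π/∂P_{Hop} = 70 − 6P_{Hop} + P_{Go} = 0 ⇒ P_{Hop} = 35/3 + (1/6)P_{Go}.
By symmetry P_{Go} = P_{Hop}; substituting into the reaction function, (5/6)P_{Hop} = 35/3 and P_{Hop} = 14.
q_{Hop} = 55 − 3·14 + 14 = 27.

27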